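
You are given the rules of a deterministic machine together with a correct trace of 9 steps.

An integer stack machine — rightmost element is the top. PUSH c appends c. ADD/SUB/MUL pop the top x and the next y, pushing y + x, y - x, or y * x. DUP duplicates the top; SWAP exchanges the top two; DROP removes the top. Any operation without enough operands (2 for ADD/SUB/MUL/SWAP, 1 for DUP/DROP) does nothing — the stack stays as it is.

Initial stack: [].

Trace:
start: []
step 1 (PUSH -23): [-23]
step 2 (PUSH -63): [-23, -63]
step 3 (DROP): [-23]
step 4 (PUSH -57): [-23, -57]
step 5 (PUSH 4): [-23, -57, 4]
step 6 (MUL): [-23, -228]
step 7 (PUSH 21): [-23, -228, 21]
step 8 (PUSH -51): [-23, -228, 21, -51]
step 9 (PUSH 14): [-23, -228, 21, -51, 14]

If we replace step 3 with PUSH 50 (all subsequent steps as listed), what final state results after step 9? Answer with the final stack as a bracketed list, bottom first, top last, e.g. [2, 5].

[-23, -63, 50, -228, 21, -51, 14]

(re-executing from step 3 with the substitution; state before step 3: [-23, -63])
step 3 (PUSH 50): [-23, -63, 50]
step 4 (PUSH -57): [-23, -63, 50, -57]
step 5 (PUSH 4): [-23, -63, 50, -57, 4]
step 6 (MUL): [-23, -63, 50, -228]
step 7 (PUSH 21): [-23, -63, 50, -228, 21]
step 8 (PUSH -51): [-23, -63, 50, -228, 21, -51]
step 9 (PUSH 14): [-23, -63, 50, -228, 21, -51, 14]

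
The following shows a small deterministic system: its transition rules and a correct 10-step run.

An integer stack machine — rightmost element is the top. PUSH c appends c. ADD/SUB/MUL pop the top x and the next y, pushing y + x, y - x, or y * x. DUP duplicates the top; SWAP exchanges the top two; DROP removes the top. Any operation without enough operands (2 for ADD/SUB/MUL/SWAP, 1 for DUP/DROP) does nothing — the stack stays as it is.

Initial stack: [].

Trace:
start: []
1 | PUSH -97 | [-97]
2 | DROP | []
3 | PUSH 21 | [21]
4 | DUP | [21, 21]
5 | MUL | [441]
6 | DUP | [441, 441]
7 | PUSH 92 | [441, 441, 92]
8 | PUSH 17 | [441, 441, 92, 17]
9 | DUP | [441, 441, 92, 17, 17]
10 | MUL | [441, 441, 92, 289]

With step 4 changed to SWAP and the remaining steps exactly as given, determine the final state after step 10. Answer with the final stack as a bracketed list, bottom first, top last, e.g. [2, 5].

[21, 21, 92, 289]

(re-executing from step 4 with the substitution; state before step 4: [21])
4 | SWAP | [21]
5 | MUL | [21]
6 | DUP | [21, 21]
7 | PUSH 92 | [21, 21, 92]
8 | PUSH 17 | [21, 21, 92, 17]
9 | DUP | [21, 21, 92, 17, 17]
10 | MUL | [21, 21, 92, 289]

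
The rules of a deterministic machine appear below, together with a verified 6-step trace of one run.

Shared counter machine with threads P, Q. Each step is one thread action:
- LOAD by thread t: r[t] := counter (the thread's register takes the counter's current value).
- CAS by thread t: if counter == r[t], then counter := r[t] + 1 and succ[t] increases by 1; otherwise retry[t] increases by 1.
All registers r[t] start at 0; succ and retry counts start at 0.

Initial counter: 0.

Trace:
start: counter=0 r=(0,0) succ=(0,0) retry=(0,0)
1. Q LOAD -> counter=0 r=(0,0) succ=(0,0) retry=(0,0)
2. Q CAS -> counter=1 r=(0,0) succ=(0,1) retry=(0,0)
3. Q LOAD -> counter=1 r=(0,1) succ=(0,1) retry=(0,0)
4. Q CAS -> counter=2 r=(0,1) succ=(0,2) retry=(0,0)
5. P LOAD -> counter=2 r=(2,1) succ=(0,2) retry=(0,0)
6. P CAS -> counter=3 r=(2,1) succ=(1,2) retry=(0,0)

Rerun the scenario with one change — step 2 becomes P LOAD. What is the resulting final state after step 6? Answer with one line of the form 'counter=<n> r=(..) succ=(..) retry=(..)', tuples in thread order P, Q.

counter=2 r=(1,0) succ=(1,1) retry=(0,0)

(re-executing from step 2 with the substitution; state before step 2: counter=0 r=(0,0) succ=(0,0) retry=(0,0))
2. P LOAD -> counter=0 r=(0,0) succ=(0,0) retry=(0,0)
3. Q LOAD -> counter=0 r=(0,0) succ=(0,0) retry=(0,0)
4. Q CAS -> counter=1 r=(0,0) succ=(0,1) retry=(0,0)
5. P LOAD -> counter=1 r=(1,0) succ=(0,1) retry=(0,0)
6. P CAS -> counter=2 r=(1,0) succ=(1,1) retry=(0,0)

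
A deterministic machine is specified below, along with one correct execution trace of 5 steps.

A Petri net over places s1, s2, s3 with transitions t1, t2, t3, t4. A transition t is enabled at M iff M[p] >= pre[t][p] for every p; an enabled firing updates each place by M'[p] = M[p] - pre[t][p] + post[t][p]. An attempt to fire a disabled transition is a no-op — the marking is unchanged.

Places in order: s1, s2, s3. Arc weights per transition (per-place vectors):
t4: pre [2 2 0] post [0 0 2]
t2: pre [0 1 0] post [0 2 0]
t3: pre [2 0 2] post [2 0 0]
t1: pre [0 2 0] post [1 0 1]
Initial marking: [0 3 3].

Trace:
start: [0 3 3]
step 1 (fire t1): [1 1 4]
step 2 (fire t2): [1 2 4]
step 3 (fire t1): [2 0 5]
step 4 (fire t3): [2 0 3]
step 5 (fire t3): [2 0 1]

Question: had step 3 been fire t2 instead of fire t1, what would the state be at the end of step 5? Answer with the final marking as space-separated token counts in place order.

(re-executing from step 3 with the substitution; state before step 3: [1 2 4])
step 3 (fire t2): [1 3 4]
step 4 (fire t3): [1 3 4]
step 5 (fire t3): [1 3 4]

1 3 4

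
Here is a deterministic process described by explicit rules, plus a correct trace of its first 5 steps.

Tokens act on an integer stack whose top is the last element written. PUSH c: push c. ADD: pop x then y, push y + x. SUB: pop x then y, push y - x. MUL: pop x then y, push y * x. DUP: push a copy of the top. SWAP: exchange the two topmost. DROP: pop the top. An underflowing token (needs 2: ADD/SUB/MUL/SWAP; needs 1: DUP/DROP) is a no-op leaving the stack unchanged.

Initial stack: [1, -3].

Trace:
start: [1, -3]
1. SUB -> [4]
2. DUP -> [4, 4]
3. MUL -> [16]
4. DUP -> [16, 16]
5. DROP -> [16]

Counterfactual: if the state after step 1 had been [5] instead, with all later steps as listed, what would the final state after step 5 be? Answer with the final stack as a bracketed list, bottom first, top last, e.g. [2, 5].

[25]

state after step 1 := [5]
2. DUP -> [5, 5]
3. MUL -> [25]
4. DUP -> [25, 25]
5. DROP -> [25]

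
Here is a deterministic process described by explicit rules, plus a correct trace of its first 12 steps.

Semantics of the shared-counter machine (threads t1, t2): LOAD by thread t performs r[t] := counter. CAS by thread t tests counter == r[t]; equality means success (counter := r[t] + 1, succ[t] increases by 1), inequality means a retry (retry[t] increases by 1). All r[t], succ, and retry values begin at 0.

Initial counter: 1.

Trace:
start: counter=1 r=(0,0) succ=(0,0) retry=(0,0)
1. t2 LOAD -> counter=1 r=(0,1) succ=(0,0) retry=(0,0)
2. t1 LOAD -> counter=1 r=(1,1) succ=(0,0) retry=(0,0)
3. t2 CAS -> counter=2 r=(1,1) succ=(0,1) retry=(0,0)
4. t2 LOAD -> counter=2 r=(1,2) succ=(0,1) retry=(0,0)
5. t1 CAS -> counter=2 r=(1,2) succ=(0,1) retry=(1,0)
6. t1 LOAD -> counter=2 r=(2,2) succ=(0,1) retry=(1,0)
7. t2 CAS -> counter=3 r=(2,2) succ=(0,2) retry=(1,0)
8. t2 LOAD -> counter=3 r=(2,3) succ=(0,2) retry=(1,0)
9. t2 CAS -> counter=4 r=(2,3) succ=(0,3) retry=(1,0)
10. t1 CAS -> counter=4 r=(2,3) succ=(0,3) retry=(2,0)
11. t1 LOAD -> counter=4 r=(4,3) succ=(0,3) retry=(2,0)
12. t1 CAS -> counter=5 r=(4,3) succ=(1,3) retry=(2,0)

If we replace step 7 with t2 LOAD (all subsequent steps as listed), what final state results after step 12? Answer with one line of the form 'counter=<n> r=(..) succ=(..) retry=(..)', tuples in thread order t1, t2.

counter=4 r=(3,2) succ=(1,2) retry=(2,0)

(re-executing from step 7 with the substitution; state before step 7: counter=2 r=(2,2) succ=(0,1) retry=(1,0))
7. t2 LOAD -> counter=2 r=(2,2) succ=(0,1) retry=(1,0)
8. t2 LOAD -> counter=2 r=(2,2) succ=(0,1) retry=(1,0)
9. t2 CAS -> counter=3 r=(2,2) succ=(0,2) retry=(1,0)
10. t1 CAS -> counter=3 r=(2,2) succ=(0,2) retry=(2,0)
11. t1 LOAD -> counter=3 r=(3,2) succ=(0,2) retry=(2,0)
12. t1 CAS -> counter=4 r=(3,2) succ=(1,2) retry=(2,0)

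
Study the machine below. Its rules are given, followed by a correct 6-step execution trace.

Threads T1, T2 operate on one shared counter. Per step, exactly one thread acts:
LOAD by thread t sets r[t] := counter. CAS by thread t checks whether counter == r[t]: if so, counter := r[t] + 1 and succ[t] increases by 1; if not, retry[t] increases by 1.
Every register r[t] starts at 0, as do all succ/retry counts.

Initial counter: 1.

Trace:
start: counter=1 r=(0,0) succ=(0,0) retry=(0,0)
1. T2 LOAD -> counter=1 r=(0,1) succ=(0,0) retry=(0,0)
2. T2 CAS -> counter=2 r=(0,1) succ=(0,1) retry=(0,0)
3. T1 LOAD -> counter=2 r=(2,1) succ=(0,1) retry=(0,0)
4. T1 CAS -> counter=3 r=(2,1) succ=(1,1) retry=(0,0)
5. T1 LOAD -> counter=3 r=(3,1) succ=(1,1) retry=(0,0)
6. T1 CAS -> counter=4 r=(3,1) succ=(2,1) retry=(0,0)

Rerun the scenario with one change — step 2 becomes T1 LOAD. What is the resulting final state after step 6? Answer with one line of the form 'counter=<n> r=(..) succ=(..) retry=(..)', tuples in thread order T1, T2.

counter=3 r=(2,1) succ=(2,0) retry=(0,0)

(re-executing from step 2 with the substitution; state before step 2: counter=1 r=(0,1) succ=(0,0) retry=(0,0))
2. T1 LOAD -> counter=1 r=(1,1) succ=(0,0) retry=(0,0)
3. T1 LOAD -> counter=1 r=(1,1) succ=(0,0) retry=(0,0)
4. T1 CAS -> counter=2 r=(1,1) succ=(1,0) retry=(0,0)
5. T1 LOAD -> counter=2 r=(2,1) succ=(1,0) retry=(0,0)
6. T1 CAS -> counter=3 r=(2,1) succ=(2,0) retry=(0,0)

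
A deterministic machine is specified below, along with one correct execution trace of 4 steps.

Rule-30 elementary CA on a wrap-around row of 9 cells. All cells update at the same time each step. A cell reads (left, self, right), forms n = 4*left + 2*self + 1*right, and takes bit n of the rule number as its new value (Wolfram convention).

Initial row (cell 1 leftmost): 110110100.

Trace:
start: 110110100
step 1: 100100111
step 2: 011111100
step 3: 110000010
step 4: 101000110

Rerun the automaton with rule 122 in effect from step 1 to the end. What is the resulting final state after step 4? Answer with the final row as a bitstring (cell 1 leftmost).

100111111

(re-executing steps 1..4 under rule 122; state before step 1: 110110100)
step 1: 111111011
step 2: 000001110
step 3: 000011011
step 4: 100111111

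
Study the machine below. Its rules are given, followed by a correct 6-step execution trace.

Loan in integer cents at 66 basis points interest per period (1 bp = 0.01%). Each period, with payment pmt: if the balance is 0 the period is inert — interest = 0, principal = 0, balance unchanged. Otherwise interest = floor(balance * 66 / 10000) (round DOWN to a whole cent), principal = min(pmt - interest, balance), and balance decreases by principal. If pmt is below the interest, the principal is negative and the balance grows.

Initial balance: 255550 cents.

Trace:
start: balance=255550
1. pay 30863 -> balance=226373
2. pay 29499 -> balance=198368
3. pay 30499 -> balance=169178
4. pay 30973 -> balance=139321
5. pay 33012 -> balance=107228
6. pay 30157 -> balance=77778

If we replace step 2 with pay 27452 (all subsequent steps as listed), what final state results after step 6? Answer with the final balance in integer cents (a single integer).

79880

(re-executing from step 2 with the substitution; state before step 2: balance=226373)
2. pay 27452 -> balance=200415
3. pay 30499 -> balance=171238
4. pay 30973 -> balance=141395
5. pay 33012 -> balance=109316
6. pay 30157 -> balance=79880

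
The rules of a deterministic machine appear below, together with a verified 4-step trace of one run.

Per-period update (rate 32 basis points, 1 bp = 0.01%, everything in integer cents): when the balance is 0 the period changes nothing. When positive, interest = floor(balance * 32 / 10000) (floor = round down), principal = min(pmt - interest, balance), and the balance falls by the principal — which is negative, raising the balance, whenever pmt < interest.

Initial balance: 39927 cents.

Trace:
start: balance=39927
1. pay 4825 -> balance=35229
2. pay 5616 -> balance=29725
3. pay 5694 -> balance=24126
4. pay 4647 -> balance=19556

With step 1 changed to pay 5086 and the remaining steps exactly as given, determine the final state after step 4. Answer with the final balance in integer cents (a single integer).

19292

(re-executing from step 1 with the substitution; state before step 1: balance=39927)
1. pay 5086 -> balance=34968
2. pay 5616 -> balance=29463
3. pay 5694 -> balance=23863
4. pay 4647 -> balance=19292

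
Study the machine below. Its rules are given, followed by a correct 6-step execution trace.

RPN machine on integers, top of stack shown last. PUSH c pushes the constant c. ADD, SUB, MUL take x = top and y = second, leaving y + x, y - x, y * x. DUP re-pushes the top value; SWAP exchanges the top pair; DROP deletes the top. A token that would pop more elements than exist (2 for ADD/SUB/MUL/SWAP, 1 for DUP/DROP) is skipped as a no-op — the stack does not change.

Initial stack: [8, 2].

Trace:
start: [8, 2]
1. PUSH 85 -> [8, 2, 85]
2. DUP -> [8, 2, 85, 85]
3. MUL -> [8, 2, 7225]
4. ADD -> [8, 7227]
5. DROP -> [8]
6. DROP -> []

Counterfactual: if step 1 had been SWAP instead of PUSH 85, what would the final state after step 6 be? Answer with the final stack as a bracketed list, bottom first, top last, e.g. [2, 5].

[]

(re-executing from step 1 with the substitution; state before step 1: [8, 2])
1. SWAP -> [2, 8]
2. DUP -> [2, 8, 8]
3. MUL -> [2, 64]
4. ADD -> [66]
5. DROP -> []
6. DROP -> []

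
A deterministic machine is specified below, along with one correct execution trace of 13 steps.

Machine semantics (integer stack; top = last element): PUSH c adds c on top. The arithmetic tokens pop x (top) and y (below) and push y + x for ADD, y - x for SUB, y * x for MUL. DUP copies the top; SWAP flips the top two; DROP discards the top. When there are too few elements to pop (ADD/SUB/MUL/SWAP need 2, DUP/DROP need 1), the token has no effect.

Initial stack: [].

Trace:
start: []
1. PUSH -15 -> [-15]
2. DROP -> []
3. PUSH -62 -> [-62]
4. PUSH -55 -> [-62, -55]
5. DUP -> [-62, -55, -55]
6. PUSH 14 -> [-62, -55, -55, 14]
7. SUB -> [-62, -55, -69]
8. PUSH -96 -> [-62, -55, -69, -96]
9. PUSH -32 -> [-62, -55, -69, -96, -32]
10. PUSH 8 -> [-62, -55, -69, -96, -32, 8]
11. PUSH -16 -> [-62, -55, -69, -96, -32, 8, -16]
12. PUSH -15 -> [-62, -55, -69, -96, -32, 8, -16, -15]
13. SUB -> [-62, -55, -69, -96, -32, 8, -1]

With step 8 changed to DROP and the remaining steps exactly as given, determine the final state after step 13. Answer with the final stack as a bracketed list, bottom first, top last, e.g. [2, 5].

(re-executing from step 8 with the substitution; state before step 8: [-62, -55, -69])
8. DROP -> [-62, -55]
9. PUSH -32 -> [-62, -55, -32]
10. PUSH 8 -> [-62, -55, -32, 8]
11. PUSH -16 -> [-62, -55, -32, 8, -16]
12. PUSH -15 -> [-62, -55, -32, 8, -16, -15]
13. SUB -> [-62, -55, -32, 8, -1]

[-62, -55, -32, 8, -1]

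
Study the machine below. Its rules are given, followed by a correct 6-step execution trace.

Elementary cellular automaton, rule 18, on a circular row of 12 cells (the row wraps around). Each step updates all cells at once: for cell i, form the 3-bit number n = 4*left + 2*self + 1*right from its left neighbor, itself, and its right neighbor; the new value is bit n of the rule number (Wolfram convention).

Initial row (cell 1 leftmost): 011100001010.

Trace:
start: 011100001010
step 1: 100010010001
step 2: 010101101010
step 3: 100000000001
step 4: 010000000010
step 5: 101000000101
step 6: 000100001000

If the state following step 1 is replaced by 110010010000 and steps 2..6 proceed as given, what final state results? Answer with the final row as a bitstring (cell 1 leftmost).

100010100010

state after step 1 := 110010010000
step 2: 001101101001
step 3: 110000000110
step 4: 001000001000
step 5: 010100010100
step 6: 100010100010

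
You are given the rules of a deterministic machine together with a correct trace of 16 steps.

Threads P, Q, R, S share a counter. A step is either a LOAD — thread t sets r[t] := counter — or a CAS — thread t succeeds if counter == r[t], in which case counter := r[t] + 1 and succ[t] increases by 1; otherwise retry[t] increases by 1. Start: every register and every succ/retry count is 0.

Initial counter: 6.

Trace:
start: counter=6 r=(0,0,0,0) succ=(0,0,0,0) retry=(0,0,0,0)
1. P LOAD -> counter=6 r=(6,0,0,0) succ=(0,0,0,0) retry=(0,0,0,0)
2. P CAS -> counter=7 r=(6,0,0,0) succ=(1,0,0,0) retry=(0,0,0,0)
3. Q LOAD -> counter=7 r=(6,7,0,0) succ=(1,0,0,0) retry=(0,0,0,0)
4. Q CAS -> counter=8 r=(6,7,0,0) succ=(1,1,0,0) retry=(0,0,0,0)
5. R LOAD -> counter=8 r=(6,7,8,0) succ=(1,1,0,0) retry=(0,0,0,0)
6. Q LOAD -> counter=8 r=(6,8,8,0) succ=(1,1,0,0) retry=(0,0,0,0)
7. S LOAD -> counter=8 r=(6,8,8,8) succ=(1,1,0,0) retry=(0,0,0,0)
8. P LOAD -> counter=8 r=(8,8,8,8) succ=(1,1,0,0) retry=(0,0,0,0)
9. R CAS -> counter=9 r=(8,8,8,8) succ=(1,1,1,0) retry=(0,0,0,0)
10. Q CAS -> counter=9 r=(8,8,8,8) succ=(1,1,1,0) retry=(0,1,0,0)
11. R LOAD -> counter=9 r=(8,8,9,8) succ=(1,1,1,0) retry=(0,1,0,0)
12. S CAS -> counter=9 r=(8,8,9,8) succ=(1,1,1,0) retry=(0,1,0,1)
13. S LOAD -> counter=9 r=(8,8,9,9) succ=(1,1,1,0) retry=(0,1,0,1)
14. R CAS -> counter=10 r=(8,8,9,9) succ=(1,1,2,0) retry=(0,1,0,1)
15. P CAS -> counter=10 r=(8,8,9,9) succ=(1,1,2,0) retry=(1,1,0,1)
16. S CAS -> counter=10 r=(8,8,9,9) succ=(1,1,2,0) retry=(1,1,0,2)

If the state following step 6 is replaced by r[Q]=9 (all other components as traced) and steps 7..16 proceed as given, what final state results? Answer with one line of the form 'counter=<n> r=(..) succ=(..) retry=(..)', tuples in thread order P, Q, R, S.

state after step 6 := counter=8 r=(6,9,8,0) succ=(1,1,0,0) retry=(0,0,0,0)
7. S LOAD -> counter=8 r=(6,9,8,8) succ=(1,1,0,0) retry=(0,0,0,0)
8. P LOAD -> counter=8 r=(8,9,8,8) succ=(1,1,0,0) retry=(0,0,0,0)
9. R CAS -> counter=9 r=(8,9,8,8) succ=(1,1,1,0) retry=(0,0,0,0)
10. Q CAS -> counter=10 r=(8,9,8,8) succ=(1,2,1,0) retry=(0,0,0,0)
11. R LOAD -> counter=10 r=(8,9,10,8) succ=(1,2,1,0) retry=(0,0,0,0)
12. S CAS -> counter=10 r=(8,9,10,8) succ=(1,2,1,0) retry=(0,0,0,1)
13. S LOAD -> counter=10 r=(8,9,10,10) succ=(1,2,1,0) retry=(0,0,0,1)
14. R CAS -> counter=11 r=(8,9,10,10) succ=(1,2,2,0) retry=(0,0,0,1)
15. P CAS -> counter=11 r=(8,9,10,10) succ=(1,2,2,0) retry=(1,0,0,1)
16. S CAS -> counter=11 r=(8,9,10,10) succ=(1,2,2,0) retry=(1,0,0,2)

counter=11 r=(8,9,10,10) succ=(1,2,2,0) retry=(1,0,0,2)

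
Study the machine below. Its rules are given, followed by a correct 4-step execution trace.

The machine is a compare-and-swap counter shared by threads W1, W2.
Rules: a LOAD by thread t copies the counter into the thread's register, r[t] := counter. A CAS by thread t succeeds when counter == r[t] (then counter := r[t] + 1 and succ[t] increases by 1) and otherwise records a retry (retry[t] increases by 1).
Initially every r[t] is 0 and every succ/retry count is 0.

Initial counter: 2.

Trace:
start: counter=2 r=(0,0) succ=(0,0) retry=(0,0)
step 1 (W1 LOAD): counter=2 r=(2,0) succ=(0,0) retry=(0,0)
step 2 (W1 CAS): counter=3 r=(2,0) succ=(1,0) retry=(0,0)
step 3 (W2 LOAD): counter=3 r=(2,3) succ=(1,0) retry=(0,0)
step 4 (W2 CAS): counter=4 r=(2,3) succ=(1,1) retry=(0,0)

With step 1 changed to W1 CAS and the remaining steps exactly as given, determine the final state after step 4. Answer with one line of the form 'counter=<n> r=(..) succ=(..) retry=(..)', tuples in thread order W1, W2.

(re-executing from step 1 with the substitution; state before step 1: counter=2 r=(0,0) succ=(0,0) retry=(0,0))
step 1 (W1 CAS): counter=2 r=(0,0) succ=(0,0) retry=(1,0)
step 2 (W1 CAS): counter=2 r=(0,0) succ=(0,0) retry=(2,0)
step 3 (W2 LOAD): counter=2 r=(0,2) succ=(0,0) retry=(2,0)
step 4 (W2 CAS): counter=3 r=(0,2) succ=(0,1) retry=(2,0)

counter=3 r=(0,2) succ=(0,1) retry=(2,0)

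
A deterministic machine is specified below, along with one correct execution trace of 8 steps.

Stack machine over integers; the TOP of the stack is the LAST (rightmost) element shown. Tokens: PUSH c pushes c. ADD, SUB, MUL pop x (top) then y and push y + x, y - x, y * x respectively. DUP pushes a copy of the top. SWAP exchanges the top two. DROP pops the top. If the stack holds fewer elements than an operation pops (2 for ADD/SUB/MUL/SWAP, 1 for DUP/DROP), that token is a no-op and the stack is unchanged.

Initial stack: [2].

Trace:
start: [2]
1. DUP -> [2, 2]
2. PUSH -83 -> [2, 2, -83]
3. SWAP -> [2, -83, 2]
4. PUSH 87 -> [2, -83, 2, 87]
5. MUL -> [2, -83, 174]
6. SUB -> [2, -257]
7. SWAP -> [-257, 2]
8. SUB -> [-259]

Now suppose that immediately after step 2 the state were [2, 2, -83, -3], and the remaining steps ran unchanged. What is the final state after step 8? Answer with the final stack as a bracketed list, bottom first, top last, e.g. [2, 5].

state after step 2 := [2, 2, -83, -3]
3. SWAP -> [2, 2, -3, -83]
4. PUSH 87 -> [2, 2, -3, -83, 87]
5. MUL -> [2, 2, -3, -7221]
6. SUB -> [2, 2, 7218]
7. SWAP -> [2, 7218, 2]
8. SUB -> [2, 7216]

[2, 7216]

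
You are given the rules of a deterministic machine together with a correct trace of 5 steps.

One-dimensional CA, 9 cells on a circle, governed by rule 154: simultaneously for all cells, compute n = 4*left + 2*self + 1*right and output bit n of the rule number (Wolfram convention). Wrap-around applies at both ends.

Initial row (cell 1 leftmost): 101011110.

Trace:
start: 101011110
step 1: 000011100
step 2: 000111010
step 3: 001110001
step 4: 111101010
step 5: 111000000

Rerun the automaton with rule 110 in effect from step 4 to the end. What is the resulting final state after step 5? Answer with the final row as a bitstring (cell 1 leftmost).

111110111

(re-executing steps 4..5 under rule 110; state before step 4: 001110001)
step 4: 011010011
step 5: 111110111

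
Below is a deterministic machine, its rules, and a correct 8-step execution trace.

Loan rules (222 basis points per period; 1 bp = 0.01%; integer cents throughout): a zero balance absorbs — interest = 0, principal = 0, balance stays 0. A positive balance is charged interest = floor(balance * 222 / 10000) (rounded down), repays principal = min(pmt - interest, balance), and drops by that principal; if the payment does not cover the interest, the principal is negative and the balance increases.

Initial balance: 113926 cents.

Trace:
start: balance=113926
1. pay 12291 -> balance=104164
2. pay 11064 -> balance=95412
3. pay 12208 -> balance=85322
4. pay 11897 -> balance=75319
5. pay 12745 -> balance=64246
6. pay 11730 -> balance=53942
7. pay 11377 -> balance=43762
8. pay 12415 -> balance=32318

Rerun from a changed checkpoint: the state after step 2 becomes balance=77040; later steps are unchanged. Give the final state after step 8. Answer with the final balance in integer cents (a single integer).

11358

state after step 2 := balance=77040
3. pay 12208 -> balance=66542
4. pay 11897 -> balance=56122
5. pay 12745 -> balance=44622
6. pay 11730 -> balance=33882
7. pay 11377 -> balance=23257
8. pay 12415 -> balance=11358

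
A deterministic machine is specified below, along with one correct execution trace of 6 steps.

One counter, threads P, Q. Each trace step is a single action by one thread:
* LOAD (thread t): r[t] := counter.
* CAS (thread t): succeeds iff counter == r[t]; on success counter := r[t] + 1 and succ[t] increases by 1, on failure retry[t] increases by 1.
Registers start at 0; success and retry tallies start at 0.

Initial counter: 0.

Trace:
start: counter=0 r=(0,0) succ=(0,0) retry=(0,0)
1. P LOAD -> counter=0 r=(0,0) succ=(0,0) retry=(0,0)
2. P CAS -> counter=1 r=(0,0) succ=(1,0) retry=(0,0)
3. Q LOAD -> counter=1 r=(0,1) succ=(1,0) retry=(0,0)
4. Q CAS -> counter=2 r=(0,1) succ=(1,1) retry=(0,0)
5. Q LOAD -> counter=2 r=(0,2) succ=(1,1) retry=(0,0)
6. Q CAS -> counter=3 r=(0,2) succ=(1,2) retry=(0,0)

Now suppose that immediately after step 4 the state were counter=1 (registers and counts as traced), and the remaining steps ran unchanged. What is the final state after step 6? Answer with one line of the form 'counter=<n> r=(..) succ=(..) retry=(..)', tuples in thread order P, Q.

state after step 4 := counter=1 r=(0,1) succ=(1,1) retry=(0,0)
5. Q LOAD -> counter=1 r=(0,1) succ=(1,1) retry=(0,0)
6. Q CAS -> counter=2 r=(0,1) succ=(1,2) retry=(0,0)

counter=2 r=(0,1) succ=(1,2) retry=(0,0)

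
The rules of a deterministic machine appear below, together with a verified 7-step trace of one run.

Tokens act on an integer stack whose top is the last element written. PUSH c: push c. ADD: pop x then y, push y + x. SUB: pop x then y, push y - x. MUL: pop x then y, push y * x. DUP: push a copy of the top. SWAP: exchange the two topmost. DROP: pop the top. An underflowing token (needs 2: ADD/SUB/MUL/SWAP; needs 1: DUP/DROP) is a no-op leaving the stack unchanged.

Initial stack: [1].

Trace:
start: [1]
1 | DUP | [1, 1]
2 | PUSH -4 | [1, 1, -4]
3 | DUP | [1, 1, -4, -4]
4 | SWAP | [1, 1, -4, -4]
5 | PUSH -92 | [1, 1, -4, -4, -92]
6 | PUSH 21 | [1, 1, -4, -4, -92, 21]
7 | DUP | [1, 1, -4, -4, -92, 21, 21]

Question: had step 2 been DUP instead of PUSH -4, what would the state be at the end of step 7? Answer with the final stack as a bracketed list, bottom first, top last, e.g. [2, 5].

[1, 1, 1, 1, -92, 21, 21]

(re-executing from step 2 with the substitution; state before step 2: [1, 1])
2 | DUP | [1, 1, 1]
3 | DUP | [1, 1, 1, 1]
4 | SWAP | [1, 1, 1, 1]
5 | PUSH -92 | [1, 1, 1, 1, -92]
6 | PUSH 21 | [1, 1, 1, 1, -92, 21]
7 | DUP | [1, 1, 1, 1, -92, 21, 21]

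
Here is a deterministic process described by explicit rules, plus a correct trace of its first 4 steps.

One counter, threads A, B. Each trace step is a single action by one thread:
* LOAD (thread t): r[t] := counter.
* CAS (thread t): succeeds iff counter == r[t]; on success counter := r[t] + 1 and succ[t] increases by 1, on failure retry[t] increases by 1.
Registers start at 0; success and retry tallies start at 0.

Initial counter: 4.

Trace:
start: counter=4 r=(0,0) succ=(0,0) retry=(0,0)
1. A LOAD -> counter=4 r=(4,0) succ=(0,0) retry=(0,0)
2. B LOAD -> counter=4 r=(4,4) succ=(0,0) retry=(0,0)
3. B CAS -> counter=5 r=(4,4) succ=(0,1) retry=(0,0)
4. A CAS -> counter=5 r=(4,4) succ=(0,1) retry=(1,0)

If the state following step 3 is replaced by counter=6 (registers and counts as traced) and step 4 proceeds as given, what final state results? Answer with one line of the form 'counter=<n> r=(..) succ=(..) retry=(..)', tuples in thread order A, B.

counter=6 r=(4,4) succ=(0,1) retry=(1,0)

state after step 3 := counter=6 r=(4,4) succ=(0,1) retry=(0,0)
4. A CAS -> counter=6 r=(4,4) succ=(0,1) retry=(1,0)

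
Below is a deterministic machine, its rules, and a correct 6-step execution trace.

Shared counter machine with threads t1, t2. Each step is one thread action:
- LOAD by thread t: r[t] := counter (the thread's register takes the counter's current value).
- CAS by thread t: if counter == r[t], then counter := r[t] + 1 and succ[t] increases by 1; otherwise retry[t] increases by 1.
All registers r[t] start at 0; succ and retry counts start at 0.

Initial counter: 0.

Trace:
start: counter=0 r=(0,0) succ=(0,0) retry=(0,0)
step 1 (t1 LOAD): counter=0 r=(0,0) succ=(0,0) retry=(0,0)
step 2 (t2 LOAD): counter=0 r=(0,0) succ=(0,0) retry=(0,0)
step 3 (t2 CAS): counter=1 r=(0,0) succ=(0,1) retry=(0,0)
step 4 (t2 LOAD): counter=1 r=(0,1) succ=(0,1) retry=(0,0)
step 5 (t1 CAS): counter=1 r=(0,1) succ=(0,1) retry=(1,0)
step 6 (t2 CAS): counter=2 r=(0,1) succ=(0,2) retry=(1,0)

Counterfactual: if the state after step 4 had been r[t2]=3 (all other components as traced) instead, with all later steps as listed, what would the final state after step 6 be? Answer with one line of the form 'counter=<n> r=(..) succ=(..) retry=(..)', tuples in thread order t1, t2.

counter=1 r=(0,3) succ=(0,1) retry=(1,1)

state after step 4 := counter=1 r=(0,3) succ=(0,1) retry=(0,0)
step 5 (t1 CAS): counter=1 r=(0,3) succ=(0,1) retry=(1,0)
step 6 (t2 CAS): counter=1 r=(0,3) succ=(0,1) retry=(1,1)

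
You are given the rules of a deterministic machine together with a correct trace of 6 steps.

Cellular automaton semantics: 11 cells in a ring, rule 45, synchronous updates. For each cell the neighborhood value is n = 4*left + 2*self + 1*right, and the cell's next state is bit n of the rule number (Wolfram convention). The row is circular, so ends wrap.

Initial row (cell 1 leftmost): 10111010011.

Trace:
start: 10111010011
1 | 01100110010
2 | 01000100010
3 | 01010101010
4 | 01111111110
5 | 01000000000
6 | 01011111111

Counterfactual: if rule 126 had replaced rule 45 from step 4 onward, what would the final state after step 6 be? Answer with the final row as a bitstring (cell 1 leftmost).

(re-executing steps 4..6 under rule 126; state before step 4: 01010101010)
4 | 11111111111
5 | 00000000000
6 | 00000000000

00000000000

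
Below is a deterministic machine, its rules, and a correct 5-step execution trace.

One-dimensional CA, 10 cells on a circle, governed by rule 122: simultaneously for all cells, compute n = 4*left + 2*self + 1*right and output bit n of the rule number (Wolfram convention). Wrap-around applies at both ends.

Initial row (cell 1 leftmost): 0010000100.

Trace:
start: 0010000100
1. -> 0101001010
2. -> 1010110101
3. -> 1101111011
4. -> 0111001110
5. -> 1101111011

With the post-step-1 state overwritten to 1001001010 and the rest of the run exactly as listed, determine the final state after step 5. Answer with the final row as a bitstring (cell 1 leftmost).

1100011111

state after step 1 := 1001001010
2. -> 0110110101
3. -> 1111111010
4. -> 1000001101
5. -> 1100011111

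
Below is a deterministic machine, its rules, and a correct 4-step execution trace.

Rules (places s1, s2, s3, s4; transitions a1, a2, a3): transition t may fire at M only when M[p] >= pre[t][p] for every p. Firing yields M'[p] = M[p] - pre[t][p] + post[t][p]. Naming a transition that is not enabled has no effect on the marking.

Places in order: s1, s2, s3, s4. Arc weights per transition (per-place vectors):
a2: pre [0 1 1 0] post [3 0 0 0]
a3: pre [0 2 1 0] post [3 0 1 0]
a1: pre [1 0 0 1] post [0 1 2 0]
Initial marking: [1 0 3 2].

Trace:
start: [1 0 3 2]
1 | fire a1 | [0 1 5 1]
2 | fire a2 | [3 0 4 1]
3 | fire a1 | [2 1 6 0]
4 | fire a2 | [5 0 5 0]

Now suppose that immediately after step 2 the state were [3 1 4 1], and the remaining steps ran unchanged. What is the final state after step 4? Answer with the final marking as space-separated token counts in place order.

state after step 2 := [3 1 4 1]
3 | fire a1 | [2 2 6 0]
4 | fire a2 | [5 1 5 0]

5 1 5 0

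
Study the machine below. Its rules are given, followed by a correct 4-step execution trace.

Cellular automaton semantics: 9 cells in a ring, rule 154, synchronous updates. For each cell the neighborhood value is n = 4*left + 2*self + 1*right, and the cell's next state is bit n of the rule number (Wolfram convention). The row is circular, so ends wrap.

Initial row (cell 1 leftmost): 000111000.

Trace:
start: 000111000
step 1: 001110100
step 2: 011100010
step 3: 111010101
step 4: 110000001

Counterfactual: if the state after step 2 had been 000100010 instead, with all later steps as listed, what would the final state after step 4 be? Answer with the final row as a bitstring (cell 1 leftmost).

110000000

state after step 2 := 000100010
step 3: 001010101
step 4: 110000000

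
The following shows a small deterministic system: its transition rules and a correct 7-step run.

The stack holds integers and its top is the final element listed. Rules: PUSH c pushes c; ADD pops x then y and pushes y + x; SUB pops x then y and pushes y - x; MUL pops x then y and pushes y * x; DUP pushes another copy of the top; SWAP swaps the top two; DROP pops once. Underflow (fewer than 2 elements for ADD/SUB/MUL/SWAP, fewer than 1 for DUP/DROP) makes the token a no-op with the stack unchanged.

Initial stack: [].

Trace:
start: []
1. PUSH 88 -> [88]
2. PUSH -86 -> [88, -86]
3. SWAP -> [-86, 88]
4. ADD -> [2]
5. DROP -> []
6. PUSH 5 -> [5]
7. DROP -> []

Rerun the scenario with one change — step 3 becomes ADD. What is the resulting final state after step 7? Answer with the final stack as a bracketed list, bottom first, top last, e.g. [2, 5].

(re-executing from step 3 with the substitution; state before step 3: [88, -86])
3. ADD -> [2]
4. ADD -> [2]
5. DROP -> []
6. PUSH 5 -> [5]
7. DROP -> []

[]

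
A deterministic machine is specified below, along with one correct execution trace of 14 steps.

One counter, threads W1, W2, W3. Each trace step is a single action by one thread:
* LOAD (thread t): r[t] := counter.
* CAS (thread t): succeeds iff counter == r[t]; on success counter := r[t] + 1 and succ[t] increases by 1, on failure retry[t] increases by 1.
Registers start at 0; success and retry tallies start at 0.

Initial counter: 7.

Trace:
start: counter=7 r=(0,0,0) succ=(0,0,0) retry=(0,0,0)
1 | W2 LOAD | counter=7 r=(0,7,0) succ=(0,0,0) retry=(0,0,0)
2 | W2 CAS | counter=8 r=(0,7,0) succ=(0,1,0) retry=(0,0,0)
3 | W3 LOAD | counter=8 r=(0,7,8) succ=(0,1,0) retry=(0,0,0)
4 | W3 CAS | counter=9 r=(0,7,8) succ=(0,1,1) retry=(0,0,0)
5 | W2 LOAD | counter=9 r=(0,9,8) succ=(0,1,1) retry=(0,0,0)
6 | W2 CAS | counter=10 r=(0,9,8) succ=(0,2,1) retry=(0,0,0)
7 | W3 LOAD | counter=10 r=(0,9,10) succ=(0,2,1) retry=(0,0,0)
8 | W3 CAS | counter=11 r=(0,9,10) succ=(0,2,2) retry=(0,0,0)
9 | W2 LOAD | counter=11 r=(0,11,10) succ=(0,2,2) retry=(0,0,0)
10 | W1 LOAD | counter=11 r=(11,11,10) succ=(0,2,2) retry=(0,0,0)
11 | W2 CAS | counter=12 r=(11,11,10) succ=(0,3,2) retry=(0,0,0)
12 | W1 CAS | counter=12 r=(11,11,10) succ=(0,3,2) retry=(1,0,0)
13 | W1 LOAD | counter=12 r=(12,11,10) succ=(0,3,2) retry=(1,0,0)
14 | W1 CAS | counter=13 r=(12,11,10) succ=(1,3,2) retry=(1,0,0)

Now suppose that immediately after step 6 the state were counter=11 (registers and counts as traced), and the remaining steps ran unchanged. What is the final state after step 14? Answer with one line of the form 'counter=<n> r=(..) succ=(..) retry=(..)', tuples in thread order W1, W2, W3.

state after step 6 := counter=11 r=(0,9,8) succ=(0,2,1) retry=(0,0,0)
7 | W3 LOAD | counter=11 r=(0,9,11) succ=(0,2,1) retry=(0,0,0)
8 | W3 CAS | counter=12 r=(0,9,11) succ=(0,2,2) retry=(0,0,0)
9 | W2 LOAD | counter=12 r=(0,12,11) succ=(0,2,2) retry=(0,0,0)
10 | W1 LOAD | counter=12 r=(12,12,11) succ=(0,2,2) retry=(0,0,0)
11 | W2 CAS | counter=13 r=(12,12,11) succ=(0,3,2) retry=(0,0,0)
12 | W1 CAS | counter=13 r=(12,12,11) succ=(0,3,2) retry=(1,0,0)
13 | W1 LOAD | counter=13 r=(13,12,11) succ=(0,3,2) retry=(1,0,0)
14 | W1 CAS | counter=14 r=(13,12,11) succ=(1,3,2) retry=(1,0,0)

counter=14 r=(13,12,11) succ=(1,3,2) retry=(1,0,0)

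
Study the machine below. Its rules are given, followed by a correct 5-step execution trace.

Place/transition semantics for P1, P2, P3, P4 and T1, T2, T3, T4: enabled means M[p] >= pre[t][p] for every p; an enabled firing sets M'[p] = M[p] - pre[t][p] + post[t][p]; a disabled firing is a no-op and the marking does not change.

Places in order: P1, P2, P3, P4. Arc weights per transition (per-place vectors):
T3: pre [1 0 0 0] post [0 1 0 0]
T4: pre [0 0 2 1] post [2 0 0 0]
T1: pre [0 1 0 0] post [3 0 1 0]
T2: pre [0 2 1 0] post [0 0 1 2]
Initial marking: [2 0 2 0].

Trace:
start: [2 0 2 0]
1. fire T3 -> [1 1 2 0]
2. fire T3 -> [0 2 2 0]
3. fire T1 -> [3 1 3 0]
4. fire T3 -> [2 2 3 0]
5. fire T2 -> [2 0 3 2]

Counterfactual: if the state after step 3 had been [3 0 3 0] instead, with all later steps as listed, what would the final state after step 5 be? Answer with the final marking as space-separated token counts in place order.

2 1 3 0

state after step 3 := [3 0 3 0]
4. fire T3 -> [2 1 3 0]
5. fire T2 -> [2 1 3 0]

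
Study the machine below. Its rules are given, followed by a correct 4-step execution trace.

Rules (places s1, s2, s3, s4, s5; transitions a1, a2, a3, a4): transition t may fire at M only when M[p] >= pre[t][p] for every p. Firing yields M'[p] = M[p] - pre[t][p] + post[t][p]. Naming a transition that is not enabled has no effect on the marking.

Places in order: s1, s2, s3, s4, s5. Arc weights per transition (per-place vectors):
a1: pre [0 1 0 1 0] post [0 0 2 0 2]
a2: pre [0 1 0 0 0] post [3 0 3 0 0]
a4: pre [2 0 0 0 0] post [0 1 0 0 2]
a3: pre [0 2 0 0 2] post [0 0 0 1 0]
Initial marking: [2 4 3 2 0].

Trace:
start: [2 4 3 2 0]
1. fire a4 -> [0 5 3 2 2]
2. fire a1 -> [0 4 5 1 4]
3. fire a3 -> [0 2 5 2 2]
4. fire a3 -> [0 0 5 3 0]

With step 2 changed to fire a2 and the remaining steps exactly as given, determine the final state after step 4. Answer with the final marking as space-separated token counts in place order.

(re-executing from step 2 with the substitution; state before step 2: [0 5 3 2 2])
2. fire a2 -> [3 4 6 2 2]
3. fire a3 -> [3 2 6 3 0]
4. fire a3 -> [3 2 6 3 0]

3 2 6 3 0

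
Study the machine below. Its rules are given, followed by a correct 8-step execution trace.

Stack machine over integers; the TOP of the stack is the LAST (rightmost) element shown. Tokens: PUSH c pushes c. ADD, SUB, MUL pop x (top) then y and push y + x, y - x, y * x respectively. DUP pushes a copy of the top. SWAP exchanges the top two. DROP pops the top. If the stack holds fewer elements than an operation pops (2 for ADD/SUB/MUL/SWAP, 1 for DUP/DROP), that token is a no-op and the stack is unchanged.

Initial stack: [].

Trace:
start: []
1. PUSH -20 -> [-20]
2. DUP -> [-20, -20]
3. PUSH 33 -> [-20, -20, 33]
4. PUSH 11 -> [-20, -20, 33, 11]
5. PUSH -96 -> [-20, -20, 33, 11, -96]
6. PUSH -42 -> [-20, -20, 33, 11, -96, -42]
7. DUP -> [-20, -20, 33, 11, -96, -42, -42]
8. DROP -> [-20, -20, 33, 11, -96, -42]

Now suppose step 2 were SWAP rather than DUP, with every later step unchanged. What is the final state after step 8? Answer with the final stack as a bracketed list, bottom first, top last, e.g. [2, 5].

[-20, 33, 11, -96, -42]

(re-executing from step 2 with the substitution; state before step 2: [-20])
2. SWAP -> [-20]
3. PUSH 33 -> [-20, 33]
4. PUSH 11 -> [-20, 33, 11]
5. PUSH -96 -> [-20, 33, 11, -96]
6. PUSH -42 -> [-20, 33, 11, -96, -42]
7. DUP -> [-20, 33, 11, -96, -42, -42]
8. DROP -> [-20, 33, 11, -96, -42]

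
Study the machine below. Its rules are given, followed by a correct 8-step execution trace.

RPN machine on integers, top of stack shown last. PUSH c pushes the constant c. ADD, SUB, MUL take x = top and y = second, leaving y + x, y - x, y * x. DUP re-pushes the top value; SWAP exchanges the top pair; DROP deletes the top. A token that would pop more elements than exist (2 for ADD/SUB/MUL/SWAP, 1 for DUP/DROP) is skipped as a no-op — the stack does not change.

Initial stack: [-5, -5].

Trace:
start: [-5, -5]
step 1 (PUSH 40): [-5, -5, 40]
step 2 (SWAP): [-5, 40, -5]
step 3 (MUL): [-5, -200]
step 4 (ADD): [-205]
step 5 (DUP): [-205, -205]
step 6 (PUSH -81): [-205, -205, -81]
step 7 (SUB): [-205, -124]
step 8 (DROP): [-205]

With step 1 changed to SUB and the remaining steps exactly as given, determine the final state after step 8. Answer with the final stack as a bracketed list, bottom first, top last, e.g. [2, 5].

(re-executing from step 1 with the substitution; state before step 1: [-5, -5])
step 1 (SUB): [0]
step 2 (SWAP): [0]
step 3 (MUL): [0]
step 4 (ADD): [0]
step 5 (DUP): [0, 0]
step 6 (PUSH -81): [0, 0, -81]
step 7 (SUB): [0, 81]
step 8 (DROP): [0]

[0]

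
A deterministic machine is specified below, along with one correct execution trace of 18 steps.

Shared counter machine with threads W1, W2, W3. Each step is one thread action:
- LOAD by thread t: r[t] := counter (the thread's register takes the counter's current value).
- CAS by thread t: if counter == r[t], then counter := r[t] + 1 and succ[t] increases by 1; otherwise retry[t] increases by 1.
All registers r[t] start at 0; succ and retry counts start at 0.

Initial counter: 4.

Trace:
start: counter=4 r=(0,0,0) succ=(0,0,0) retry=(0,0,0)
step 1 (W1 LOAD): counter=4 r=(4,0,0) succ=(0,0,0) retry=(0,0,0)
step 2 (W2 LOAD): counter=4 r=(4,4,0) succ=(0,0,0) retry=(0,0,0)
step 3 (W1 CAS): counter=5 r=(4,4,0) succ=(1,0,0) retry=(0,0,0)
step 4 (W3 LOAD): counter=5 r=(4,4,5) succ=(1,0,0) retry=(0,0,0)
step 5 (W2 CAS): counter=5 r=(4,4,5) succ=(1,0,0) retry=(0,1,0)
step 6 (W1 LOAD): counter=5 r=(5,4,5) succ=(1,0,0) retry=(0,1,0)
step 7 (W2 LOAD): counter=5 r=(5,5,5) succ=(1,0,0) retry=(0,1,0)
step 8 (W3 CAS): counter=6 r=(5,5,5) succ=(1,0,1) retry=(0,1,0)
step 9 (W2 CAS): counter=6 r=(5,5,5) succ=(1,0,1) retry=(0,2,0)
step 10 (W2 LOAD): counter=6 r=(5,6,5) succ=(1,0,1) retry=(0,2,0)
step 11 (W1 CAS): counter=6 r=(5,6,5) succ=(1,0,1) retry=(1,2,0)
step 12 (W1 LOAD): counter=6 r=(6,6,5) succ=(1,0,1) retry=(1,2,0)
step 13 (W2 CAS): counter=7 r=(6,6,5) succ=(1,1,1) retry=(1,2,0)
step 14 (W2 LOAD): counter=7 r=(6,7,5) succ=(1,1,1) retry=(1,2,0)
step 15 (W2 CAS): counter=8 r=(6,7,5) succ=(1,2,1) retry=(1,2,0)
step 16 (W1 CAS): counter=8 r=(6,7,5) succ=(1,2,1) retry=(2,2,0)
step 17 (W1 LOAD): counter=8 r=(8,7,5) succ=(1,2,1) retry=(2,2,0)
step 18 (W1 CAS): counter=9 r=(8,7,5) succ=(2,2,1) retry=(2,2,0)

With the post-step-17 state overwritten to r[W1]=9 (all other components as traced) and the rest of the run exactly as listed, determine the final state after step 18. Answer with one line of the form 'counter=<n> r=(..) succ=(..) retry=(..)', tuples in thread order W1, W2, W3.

state after step 17 := counter=8 r=(9,7,5) succ=(1,2,1) retry=(2,2,0)
step 18 (W1 CAS): counter=8 r=(9,7,5) succ=(1,2,1) retry=(3,2,0)

counter=8 r=(9,7,5) succ=(1,2,1) retry=(3,2,0)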